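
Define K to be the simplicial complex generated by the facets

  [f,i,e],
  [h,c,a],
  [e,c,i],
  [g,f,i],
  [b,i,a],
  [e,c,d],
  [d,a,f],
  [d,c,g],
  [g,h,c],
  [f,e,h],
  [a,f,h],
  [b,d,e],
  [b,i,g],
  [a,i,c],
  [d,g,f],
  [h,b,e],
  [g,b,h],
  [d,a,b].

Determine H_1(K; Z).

H_1 ≅ Z^2.

We work with the vertex ordering a < b < c < d < e < f < g < h < i. The simplices of K, each written with vertices in increasing order, are:

  0-simplices (9): a, b, c, d, e, f, g, h, i
  1-simplices (27): ab, ac, ad, af, ah, ai, bd, be, bg, bh, bi, cd, ce, cg, ch, ci, de, df, dg, ef, eh, ei, fg, fh, fi, gh, gi
  2-simplices (18): abd, abi, ach, aci, adf, afh, bde, beh, bgh, bgi, cde, cdg, cei, cgh, dfg, efh, efi, fgi

Hence C_0 ≅ Z^9, C_1 ≅ Z^27, C_2 ≅ Z^18.

Boundary ∂_1: C_1 → C_0 maps an edge to its endpoints' difference, ∂[p,q] = q − p.
This gives a 9×27 integer matrix of rank 8; reducing to Smith normal form yields diagonal entries (1,1,1,1,1,1,1,1).

Boundary ∂_2: C_2 → C_1 sends each 2-simplex [p,q,r] to [q,r] − [p,r] + [p,q]. For instance
  ∂bgi = gi − bi + bg,
  ∂cdg = dg − cg + cd.
The resulting 27×18 matrix has rank 17, and its Smith normal form has invariant factors (1,1,1,1,1,1,1,1,1,1,1,1,1,1,1,1,1).

Now H_k = ker ∂_k / im ∂_{k+1}, so:

  H_1: rank ker ∂_1 − rank ∂_2 = (27 − 8) − 17 = 2, and the invariant factors of ∂_2 are all 1, so H_1 ≅ Z^2.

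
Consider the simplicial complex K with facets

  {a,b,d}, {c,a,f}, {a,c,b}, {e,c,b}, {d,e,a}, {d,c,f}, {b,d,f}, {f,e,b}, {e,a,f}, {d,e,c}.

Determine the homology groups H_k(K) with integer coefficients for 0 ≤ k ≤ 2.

Order the vertices as a < b < c < d < e < f. Listing each simplex with vertices in this order, K has dimension 2 with simplices:

  0-simplices (6): a, b, c, d, e, f
  1-simplices (15): ab, ac, ad, ae, af, bc, bd, be, bf, cd, ce, cf, de, df, ef
  2-simplices (10): abc, abd, acf, ade, aef, bce, bdf, bef, cde, cdf

so the chain groups are C_0 ≅ Z^6, C_1 ≅ Z^15, C_2 ≅ Z^10.

The boundary map ∂_1: C_1 → C_0 sends each edge [p,q] (with p < q) to q − p.
This gives a 6×15 integer matrix of rank 5; reducing to Smith normal form yields diagonal entries (1,1,1,1,1).

The boundary map ∂_2: C_2 → C_1 sends each 2-simplex [p,q,r] to [q,r] − [p,r] + [p,q]. For instance
  ∂abd = bd − ad + ab,
  ∂ade = de − ae + ad.
As a 15×10 matrix over Z this has rank 10, with invariant factors (1,1,1,1,1,1,1,1,1,2).

Now H_k = ker ∂_k / im ∂_{k+1}, so:

  H_0: rank C_0 − rank ∂_1 = 6 − 5 = 1, and the invariant factors of ∂_1 are all 1, so H_0 = Z.
  H_1: rank ker ∂_1 − rank ∂_2 = (15 − 5) − 10 = 0, and ∂_2 has invariant factor 2 > 1, so H_1 = Z/2.
  H_2: rank ker ∂_2 − rank ∂_3 = (10 − 10) − 0 = 0, and there is no ∂_3, so H_2 = 0.

(K is a triangulation of the real projective plane RP^2.)

H_0 ≅ Z,  H_1 ≅ Z/2,  H_2 = 0.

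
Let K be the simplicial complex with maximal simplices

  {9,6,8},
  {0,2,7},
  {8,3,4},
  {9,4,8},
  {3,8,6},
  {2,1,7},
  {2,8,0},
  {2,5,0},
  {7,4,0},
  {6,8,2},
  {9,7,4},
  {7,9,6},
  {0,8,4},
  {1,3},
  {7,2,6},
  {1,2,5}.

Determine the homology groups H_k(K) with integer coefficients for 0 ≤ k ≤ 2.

H_0 = Z,  H_1 = Z,  H_2 = Z.

Take the total order 0 < 1 < 2 < 3 < 4 < 5 < 6 < 7 < 8 < 9 on the vertex set. Then K (dimension 2) consists of the simplices:

  0-simplices (10): [0], [1], [2], [3], [4], [5], [6], [7], [8], [9]
  1-simplices (24): (24 of them)
  2-simplices (15): [0,2,5], [0,2,7], [0,2,8], [0,4,7], [0,4,8], [1,2,5], [1,2,7], [2,6,7], [2,6,8], [3,4,8], [3,6,8], [4,7,9], [4,8,9], [6,7,9], [6,8,9]

so the chain groups are C_0 ≅ Z^10, C_1 ≅ Z^24, C_2 ≅ Z^15.

Boundary ∂_1: C_1 → C_0 is given by ∂[p,q] = [q] − [p]. For instance
  ∂[8,9] = [9] − [8].
The resulting 10×24 matrix has rank 9, and its Smith normal form has invariant factors (1,1,1,1,1,1,1,1,1).

∂_2: C_2 → C_1 maps a triangle to the signed sum of its edges. For instance
  ∂[6,7,9] = [7,9] − [6,9] + [6,7],
  ∂[0,4,7] = [4,7] − [0,7] + [0,4].
The resulting 24×15 matrix has rank 14, and its Smith normal form has invariant factors (1,1,1,1,1,1,1,1,1,1,1,1,1,1).

Computing H_k = (kernel of ∂_k) / (image of ∂_{k+1}):

  H_0: rank C_0 − rank ∂_1 = 10 − 9 = 1, and the invariant factors of ∂_1 are all 1, so H_0 = Z.
  H_1: rank ker ∂_1 − rank ∂_2 = (24 − 9) − 14 = 1, and the invariant factors of ∂_2 are all 1, so H_1 = Z.
  H_2: rank ker ∂_2 − rank ∂_3 = (15 − 14) − 0 = 1, and there is no ∂_3, so H_2 = Z.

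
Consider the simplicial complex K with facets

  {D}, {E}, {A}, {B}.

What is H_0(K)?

Fix the vertex order A < B < D < E and write every simplex with vertices in increasing order. Then dim K = 0 and the simplices of K are:

  0-simplices (4): A, B, D, E

Hence C_0 ≅ Z^4.

Reading off H_k = ker ∂_k / im ∂_{k+1}:

  H_0: rank C_0 − rank ∂_1 = 4 − 0 = 4, and there is no ∂_1, so H_0 = Z^4.

H_0 = Z^4.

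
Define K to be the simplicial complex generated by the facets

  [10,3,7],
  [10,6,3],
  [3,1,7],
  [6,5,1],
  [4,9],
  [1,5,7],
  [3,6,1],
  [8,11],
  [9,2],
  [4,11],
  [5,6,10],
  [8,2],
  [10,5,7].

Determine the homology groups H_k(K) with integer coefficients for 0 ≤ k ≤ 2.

Fix the vertex order 1 < 2 < 3 < 4 < 5 < 6 < 7 < 8 < 9 < 10 < 11 and write every simplex with vertices in increasing order. Then dim K = 2 and the simplices of K are:

  0-simplices (11): [1], [2], [3], [4], [5], [6], [7], [8], [9], [10], [11]
  1-simplices (17): [1,3], [1,5], [1,6], [1,7], [2,8], [2,9], [3,6], [3,7], [3,10], [4,9], [4,11], [5,6], [5,7], [5,10], [6,10], [7,10], [8,11]
  2-simplices (8): [1,3,6], [1,3,7], [1,5,6], [1,5,7], [3,6,10], [3,7,10], [5,6,10], [5,7,10]

Hence C_0 ≅ Z^11, C_1 ≅ Z^17, C_2 ≅ Z^8.

The boundary map ∂_1: C_1 → C_0 sends each edge [p,q] (with p < q) to q − p. For instance
  ∂[2,8] = [8] − [2].
This gives a 11×17 integer matrix of rank 9; reducing to Smith normal form yields diagonal entries (1,1,1,1,1,1,1,1,1).

The boundary map ∂_2: C_2 → C_1 acts by ∂[p,q,r] = [q,r] − [p,r] + [p,q]. For instance
  ∂[1,3,7] = [3,7] − [1,7] + [1,3],
  ∂[1,3,6] = [3,6] − [1,6] + [1,3].
The 17×8 boundary matrix has rank 7 and Smith normal form diag(1,1,1,1,1,1,1).

Computing H_k = (kernel of ∂_k) / (image of ∂_{k+1}):

  H_0: rank C_0 − rank ∂_1 = 11 − 9 = 2, and the invariant factors of ∂_1 are all 1, so H_0 ≅ Z^2.
  H_1: rank ker ∂_1 − rank ∂_2 = (17 − 9) − 7 = 1, and the invariant factors of ∂_2 are all 1, so H_1 ≅ Z.
  H_2: rank ker ∂_2 − rank ∂_3 = (8 − 7) − 0 = 1, and there is no ∂_3, so H_2 ≅ Z.

As a check, the Euler characteristic is 11 − 17 + 8 = 2, which agrees with 2 − 1 + 1 = 2.

H_0 ≅ Z^2,  H_1 ≅ Z,  H_2 ≅ Z.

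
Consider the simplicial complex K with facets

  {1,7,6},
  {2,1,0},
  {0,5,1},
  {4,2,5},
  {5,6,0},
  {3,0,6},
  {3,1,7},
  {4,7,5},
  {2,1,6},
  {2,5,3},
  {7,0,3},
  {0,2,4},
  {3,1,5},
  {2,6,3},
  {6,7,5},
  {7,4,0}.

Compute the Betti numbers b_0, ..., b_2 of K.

b_0 = 1, b_1 = 2, b_2 = 1.

Order the vertices as 0 < 1 < 2 < 3 < 4 < 5 < 6 < 7. Listing each simplex with vertices in this order, K has dimension 2 with simplices:

  0-simplices (8): [0], [1], [2], [3], [4], [5], [6], [7]
  1-simplices (24): (24 of them)
  2-simplices (16): [0,1,2], [0,1,5], [0,2,4], [0,3,6], [0,3,7], [0,4,7], [0,5,6], [1,2,6], [1,3,5], [1,3,7], [1,6,7], [2,3,5], [2,3,6], [2,4,5], [4,5,7], [5,6,7]

so the chain groups are C_0 ≅ Z^8, C_1 ≅ Z^24, C_2 ≅ Z^16.

∂_1: C_1 → C_0 sends each edge [p,q] (with p < q) to q − p.
The resulting 8×24 matrix has rank 7, and its Smith normal form has invariant factors (1,1,1,1,1,1,1).

Boundary ∂_2: C_2 → C_1 maps a triangle to the signed sum of its edges. For instance
  ∂[1,6,7] = [6,7] − [1,7] + [1,6],
  ∂[0,4,7] = [4,7] − [0,7] + [0,4].
The resulting 24×16 matrix has rank 15, and its Smith normal form has invariant factors (1,1,1,1,1,1,1,1,1,1,1,1,1,1,1).

From H_k ≅ ker(∂_k) / im(∂_{k+1}) we obtain:

  H_0: rank C_0 − rank ∂_1 = 8 − 7 = 1, and the invariant factors of ∂_1 are all 1, so H_0 = Z.
  H_1: rank ker ∂_1 − rank ∂_2 = (24 − 7) − 15 = 2, and the invariant factors of ∂_2 are all 1, so H_1 = Z^2.
  H_2: rank ker ∂_2 − rank ∂_3 = (16 − 15) − 0 = 1, and there is no ∂_3, so H_2 = Z.

As a check, the Euler characteristic is 8 − 24 + 16 = 0, which agrees with 1 − 2 + 1 = 0.
(K is a triangulation of the torus T^2.)

Hence the Betti numbers are b_0 = 1, b_1 = 2, b_2 = 1.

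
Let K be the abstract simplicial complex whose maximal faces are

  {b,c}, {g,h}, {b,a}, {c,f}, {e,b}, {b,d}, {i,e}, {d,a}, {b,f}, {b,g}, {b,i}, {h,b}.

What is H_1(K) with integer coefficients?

H_1 ≅ Z^4.

We work with the vertex ordering a < b < c < d < e < f < g < h < i. The simplices of K, each written with vertices in increasing order, are:

  0-simplices (9): a, b, c, d, e, f, g, h, i
  1-simplices (12): ab, ad, bc, bd, be, bf, bg, bh, bi, cf, ei, gh

so the chain groups are C_0 ≅ Z^9, C_1 ≅ Z^12.

The boundary map ∂_1: C_1 → C_0 maps an edge to its endpoints' difference, ∂[p,q] = q − p. For instance
  ∂ei = i − e.
The resulting 9×12 matrix has rank 8, and its Smith normal form has invariant factors (1,1,1,1,1,1,1,1).

Computing H_k = (kernel of ∂_k) / (image of ∂_{k+1}):

  H_1: rank ker ∂_1 − rank ∂_2 = (12 − 8) − 0 = 4, and there is no ∂_2, so H_1 = Z^4.

(K is a triangulation of a wedge of 4 circles.)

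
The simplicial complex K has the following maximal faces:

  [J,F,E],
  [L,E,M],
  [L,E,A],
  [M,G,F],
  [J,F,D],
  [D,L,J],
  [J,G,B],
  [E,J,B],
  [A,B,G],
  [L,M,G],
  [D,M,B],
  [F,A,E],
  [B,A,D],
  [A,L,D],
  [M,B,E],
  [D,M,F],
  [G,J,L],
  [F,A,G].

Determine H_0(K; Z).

We work with the vertex ordering A < B < D < E < F < G < J < L < M. The simplices of K, each written with vertices in increasing order, are:

  0-simplices (9): A, B, D, E, F, G, J, L, M
  1-simplices (27): AB, AD, AE, AF, AG, AL, BD, BE, BG, BJ, BM, DF, DJ, DL, DM, EF, EJ, EL, EM, FG, FJ, FM, GJ, GL, GM, JL, LM
  2-simplices (18): ABD, ABG, ADL, AEF, AEL, AFG, BDM, BEJ, BEM, BGJ, DFJ, DFM, DJL, EFJ, ELM, FGM, GJL, GLM

Hence C_0 ≅ Z^9, C_1 ≅ Z^27, C_2 ≅ Z^18.

∂_1: C_1 → C_0 maps an edge to its endpoints' difference, ∂[p,q] = q − p. For instance
  ∂EL = L − E.
The 9×27 boundary matrix has rank 8 and Smith normal form diag(1,1,1,1,1,1,1,1).

The boundary map ∂_2: C_2 → C_1 acts by ∂[p,q,r] = [q,r] − [p,r] + [p,q]. For instance
  ∂BEJ = EJ − BJ + BE,
  ∂ADL = DL − AL + AD.
The 27×18 boundary matrix has rank 17 and Smith normal form diag(1,1,1,1,1,1,1,1,1,1,1,1,1,1,1,1,1).

Reading off H_k = ker ∂_k / im ∂_{k+1}:

  H_0: rank C_0 − rank ∂_1 = 9 − 8 = 1, and the invariant factors of ∂_1 are all 1, so H_0 = Z.

H_0 = Z.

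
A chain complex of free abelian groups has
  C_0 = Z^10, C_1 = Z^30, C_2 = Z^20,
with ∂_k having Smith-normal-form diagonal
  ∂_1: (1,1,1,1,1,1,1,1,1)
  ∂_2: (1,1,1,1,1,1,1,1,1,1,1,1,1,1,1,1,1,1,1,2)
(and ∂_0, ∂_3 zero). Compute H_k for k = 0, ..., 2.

H_0 ≅ Z,  H_1 ≅ Z ⊕ Z/2,  H_2 = 0.

H_0: b_0 = 10 − 0 − 9 = 1; torsion from ∂_1 factors > 1: none. So H_0 ≅ Z.
H_1: b_1 = 30 − 9 − 20 = 1; torsion from ∂_2 factors > 1: [2]. So H_1 ≅ Z ⊕ Z/2.
H_2: b_2 = 20 − 20 − 0 = 0; torsion from ∂_3 factors > 1: none. So H_2 ≅ 0.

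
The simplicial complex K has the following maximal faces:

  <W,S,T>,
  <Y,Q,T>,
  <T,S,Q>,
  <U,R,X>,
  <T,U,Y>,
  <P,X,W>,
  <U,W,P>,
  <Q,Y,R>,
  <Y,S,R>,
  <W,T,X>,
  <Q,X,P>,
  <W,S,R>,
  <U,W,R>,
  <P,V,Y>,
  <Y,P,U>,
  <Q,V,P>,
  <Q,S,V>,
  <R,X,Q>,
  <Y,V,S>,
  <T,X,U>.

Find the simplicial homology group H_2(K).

Take the total order P < Q < R < S < T < U < V < W < X < Y on the vertex set. Then K (dimension 2) consists of the simplices:

  0-simplices (10): P, Q, R, S, T, U, V, W, X, Y
  1-simplices (30): PQ, PU, PV, PW, PX, PY, QR, QS, QT, QV, QX, QY, RS, RU, RW, RX, RY, ST, SV, SW, SY, TU, TW, TX, TY, UW, UX, UY, VY, WX
  2-simplices (20): PQV, PQX, PUW, PUY, PVY, PWX, QRX, QRY, QST, QSV, QTY, RSW, RSY, RUW, RUX, STW, SVY, TUX, TUY, TWX

giving chain groups C_0 ≅ Z^10, C_1 ≅ Z^30, C_2 ≅ Z^20.

∂_1: C_1 → C_0 maps an edge to its endpoints' difference, ∂[p,q] = q − p. For instance
  ∂WX = X − W.
As a 10×30 matrix over Z this has rank 9, with invariant factors (1,1,1,1,1,1,1,1,1).

Boundary ∂_2: C_2 → C_1 sends each 2-simplex [p,q,r] to [q,r] − [p,r] + [p,q]. For instance
  ∂RSY = SY − RY + RS,
  ∂PQX = QX − PX + PQ.
The resulting 30×20 matrix has rank 20, and its Smith normal form has invariant factors (1,1,1,1,1,1,1,1,1,1,1,1,1,1,1,1,1,1,1,2).

Computing H_k = (kernel of ∂_k) / (image of ∂_{k+1}):

  H_2: rank ker ∂_2 − rank ∂_3 = (20 − 20) − 0 = 0, and there is no ∂_3, so H_2 ≅ 0.

H_2 ≅ 0.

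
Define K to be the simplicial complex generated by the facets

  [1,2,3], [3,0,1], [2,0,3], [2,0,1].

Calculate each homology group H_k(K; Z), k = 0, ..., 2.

Take the total order 0 < 1 < 2 < 3 on the vertex set. Then K (dimension 2) consists of the simplices:

  0-simplices (4): [0], [1], [2], [3]
  1-simplices (6): [0,1], [0,2], [0,3], [1,2], [1,3], [2,3]
  2-simplices (4): [0,1,2], [0,1,3], [0,2,3], [1,2,3]

Hence C_0 ≅ Z^4, C_1 ≅ Z^6, C_2 ≅ Z^4.

Boundary ∂_1: C_1 → C_0 maps an edge to its endpoints' difference, ∂[p,q] = q − p. For instance
  ∂[0,3] = [3] − [0].
As a 4×6 matrix over Z this has rank 3, with invariant factors (1,1,1).

The boundary map ∂_2: C_2 → C_1 maps a triangle to the signed sum of its edges. For instance
  ∂[0,1,2] = [1,2] − [0,2] + [0,1],
  ∂[0,2,3] = [2,3] − [0,3] + [0,2].
This gives a 6×4 integer matrix of rank 3; reducing to Smith normal form yields diagonal entries (1,1,1).

Reading off H_k = ker ∂_k / im ∂_{k+1}:

  H_0: rank C_0 − rank ∂_1 = 4 − 3 = 1, and the invariant factors of ∂_1 are all 1, so H_0 = Z.
  H_1: rank ker ∂_1 − rank ∂_2 = (6 − 3) − 3 = 0, and the invariant factors of ∂_2 are all 1, so H_1 = 0.
  H_2: rank ker ∂_2 − rank ∂_3 = (4 − 3) − 0 = 1, and there is no ∂_3, so H_2 = Z.

As a check, the Euler characteristic is 4 − 6 + 4 = 2, which agrees with 1 − 0 + 1 = 2.
(K is a triangulation of the 2-sphere S^2.)

H_0 = Z,  H_1 = 0,  H_2 = Z.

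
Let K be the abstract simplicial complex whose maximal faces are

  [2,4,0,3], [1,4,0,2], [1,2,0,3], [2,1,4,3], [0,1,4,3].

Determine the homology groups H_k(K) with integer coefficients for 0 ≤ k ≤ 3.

H_0 ≅ Z,  H_1 = 0,  H_2 = 0,  H_3 ≅ Z.

Take the total order 0 < 1 < 2 < 3 < 4 on the vertex set. Then K (dimension 3) consists of the simplices:

  0-simplices (5): [0], [1], [2], [3], [4]
  1-simplices (10): [0,1], [0,2], [0,3], [0,4], [1,2], [1,3], [1,4], [2,3], [2,4], [3,4]
  2-simplices (10): [0,1,2], [0,1,3], [0,1,4], [0,2,3], [0,2,4], [0,3,4], [1,2,3], [1,2,4], [1,3,4], [2,3,4]
  3-simplices (5): [0,1,2,3], [0,1,2,4], [0,1,3,4], [0,2,3,4], [1,2,3,4]

Hence C_0 ≅ Z^5, C_1 ≅ Z^10, C_2 ≅ Z^10, C_3 ≅ Z^5.

Boundary ∂_1: C_1 → C_0 maps an edge to its endpoints' difference, ∂[p,q] = q − p.
This gives a 5×10 integer matrix of rank 4; reducing to Smith normal form yields diagonal entries (1,1,1,1).

Boundary ∂_2: C_2 → C_1 maps a triangle to the signed sum of its edges. For instance
  ∂[0,2,4] = [2,4] − [0,4] + [0,2],
  ∂[0,3,4] = [3,4] − [0,4] + [0,3].
The resulting 10×10 matrix has rank 6, and its Smith normal form has invariant factors (1,1,1,1,1,1).

The boundary map ∂_3: C_3 → C_2 sends each 3-simplex σ to the alternating sum Σ_i (−1)^i (σ with its i-th vertex removed). For instance
  ∂[1,2,3,4] = [2,3,4] − [1,3,4] + [1,2,4] − [1,2,3],
  ∂[0,1,2,3] = [1,2,3] − [0,2,3] + [0,1,3] − [0,1,2].
The resulting 10×5 matrix has rank 4, and its Smith normal form has invariant factors (1,1,1,1).

Reading off H_k = ker ∂_k / im ∂_{k+1}:

  H_0: rank C_0 − rank ∂_1 = 5 − 4 = 1, and the invariant factors of ∂_1 are all 1, so H_0 ≅ Z.
  H_1: rank ker ∂_1 − rank ∂_2 = (10 − 4) − 6 = 0, and the invariant factors of ∂_2 are all 1, so H_1 ≅ 0.
  H_2: rank ker ∂_2 − rank ∂_3 = (10 − 6) − 4 = 0, and the invariant factors of ∂_3 are all 1, so H_2 ≅ 0.
  H_3: rank ker ∂_3 − rank ∂_4 = (5 − 4) − 0 = 1, and there is no ∂_4, so H_3 ≅ Z.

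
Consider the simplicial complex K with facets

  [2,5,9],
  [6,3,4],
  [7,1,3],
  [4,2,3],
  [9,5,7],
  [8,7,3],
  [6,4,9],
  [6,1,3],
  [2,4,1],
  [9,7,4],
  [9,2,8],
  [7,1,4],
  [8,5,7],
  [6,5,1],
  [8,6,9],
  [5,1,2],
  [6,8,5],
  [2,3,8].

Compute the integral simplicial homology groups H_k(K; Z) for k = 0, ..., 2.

Take the total order 1 < 2 < 3 < 4 < 5 < 6 < 7 < 8 < 9 on the vertex set. Then K (dimension 2) consists of the simplices:

  0-simplices (9): [1], [2], [3], [4], [5], [6], [7], [8], [9]
  1-simplices (27): (27 of them)
  2-simplices (18): [1,2,4], [1,2,5], [1,3,6], [1,3,7], [1,4,7], [1,5,6], [2,3,4], [2,3,8], [2,5,9], [2,8,9], [3,4,6], [3,7,8], [4,6,9], [4,7,9], [5,6,8], [5,7,8], [5,7,9], [6,8,9]

giving chain groups C_0 ≅ Z^9, C_1 ≅ Z^27, C_2 ≅ Z^18.

The boundary map ∂_1: C_1 → C_0 maps an edge to its endpoints' difference, ∂[p,q] = q − p.
This gives a 9×27 integer matrix of rank 8; reducing to Smith normal form yields diagonal entries (1,1,1,1,1,1,1,1).

Boundary ∂_2: C_2 → C_1 acts by ∂[p,q,r] = [q,r] − [p,r] + [p,q]. For instance
  ∂[3,4,6] = [4,6] − [3,6] + [3,4],
  ∂[1,3,6] = [3,6] − [1,6] + [1,3].
This gives a 27×18 integer matrix of rank 18; reducing to Smith normal form yields diagonal entries (1,1,1,1,1,1,1,1,1,1,1,1,1,1,1,1,1,2).

Now H_k = ker ∂_k / im ∂_{k+1}, so:

  H_0: rank C_0 − rank ∂_1 = 9 − 8 = 1, and the invariant factors of ∂_1 are all 1, so H_0 ≅ Z.
  H_1: rank ker ∂_1 − rank ∂_2 = (27 − 8) − 18 = 1, and ∂_2 has invariant factor 2 > 1, so H_1 ≅ Z ⊕ Z/2.
  H_2: rank ker ∂_2 − rank ∂_3 = (18 − 18) − 0 = 0, and there is no ∂_3, so H_2 ≅ 0.

As a check, the Euler characteristic is 9 − 27 + 18 = 0, which agrees with 1 − 1 + 0 = 0.
(K is a triangulation of the Klein bottle.)

H_0 = Z,  H_1 = Z ⊕ Z/2,  H_2 = 0.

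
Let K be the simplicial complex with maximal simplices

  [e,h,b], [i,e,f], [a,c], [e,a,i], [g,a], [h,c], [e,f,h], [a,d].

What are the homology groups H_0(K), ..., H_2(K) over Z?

H_0 ≅ Z,  H_1 ≅ Z,  H_2 = 0.

We work with the vertex ordering a < b < c < d < e < f < g < h < i. The simplices of K, each written with vertices in increasing order, are:

  0-simplices (9): a, b, c, d, e, f, g, h, i
  1-simplices (13): ac, ad, ae, ag, ai, be, bh, ch, ef, eh, ei, fh, fi
  2-simplices (4): aei, beh, efh, efi

giving chain groups C_0 ≅ Z^9, C_1 ≅ Z^13, C_2 ≅ Z^4.

Boundary ∂_1: C_1 → C_0 is given by ∂[p,q] = [q] − [p]. For instance
  ∂ef = f − e.
This gives a 9×13 integer matrix of rank 8; reducing to Smith normal form yields diagonal entries (1,1,1,1,1,1,1,1).

The boundary map ∂_2: C_2 → C_1 acts by ∂[p,q,r] = [q,r] − [p,r] + [p,q]. For instance
  ∂aei = ei − ai + ae,
  ∂beh = eh − bh + be.
This gives a 13×4 integer matrix of rank 4; reducing to Smith normal form yields diagonal entries (1,1,1,1).

From H_k ≅ ker(∂_k) / im(∂_{k+1}) we obtain:

  H_0: rank C_0 − rank ∂_1 = 9 − 8 = 1, and the invariant factors of ∂_1 are all 1, so H_0 = Z.
  H_1: rank ker ∂_1 − rank ∂_2 = (13 − 8) − 4 = 1, and the invariant factors of ∂_2 are all 1, so H_1 = Z.
  H_2: rank ker ∂_2 − rank ∂_3 = (4 − 4) − 0 = 0, and there is no ∂_3, so H_2 = 0.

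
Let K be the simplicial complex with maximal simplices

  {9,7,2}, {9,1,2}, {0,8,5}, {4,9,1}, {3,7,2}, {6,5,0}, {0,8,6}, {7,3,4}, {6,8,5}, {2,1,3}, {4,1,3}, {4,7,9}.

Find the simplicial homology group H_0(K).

Fix the vertex order 0 < 1 < 2 < 3 < 4 < 5 < 6 < 7 < 8 < 9 and write every simplex with vertices in increasing order. Then dim K = 2 and the simplices of K are:

  0-simplices (10): [0], [1], [2], [3], [4], [5], [6], [7], [8], [9]
  1-simplices (18): [0,5], [0,6], [0,8], [1,2], [1,3], [1,4], [1,9], [2,3], [2,7], [2,9], [3,4], [3,7], [4,7], [4,9], [5,6], [5,8], [6,8], [7,9]
  2-simplices (12): [0,5,6], [0,5,8], [0,6,8], [1,2,3], [1,2,9], [1,3,4], [1,4,9], [2,3,7], [2,7,9], [3,4,7], [4,7,9], [5,6,8]

giving chain groups C_0 ≅ Z^10, C_1 ≅ Z^18, C_2 ≅ Z^12.

∂_1: C_1 → C_0 maps an edge to its endpoints' difference, ∂[p,q] = q − p. For instance
  ∂[1,2] = [2] − [1].
The 10×18 boundary matrix has rank 8 and Smith normal form diag(1,1,1,1,1,1,1,1).

∂_2: C_2 → C_1 sends each 2-simplex [p,q,r] to [q,r] − [p,r] + [p,q]. For instance
  ∂[0,5,8] = [5,8] − [0,8] + [0,5],
  ∂[0,5,6] = [5,6] − [0,6] + [0,5].
As a 18×12 matrix over Z this has rank 10, with invariant factors (1,1,1,1,1,1,1,1,1,1).

Reading off H_k = ker ∂_k / im ∂_{k+1}:

  H_0: rank C_0 − rank ∂_1 = 10 − 8 = 2, and the invariant factors of ∂_1 are all 1, so H_0 ≅ Z^2.

(K is a triangulation of the disjoint union of the 2-sphere S^2 and the 2-sphere S^2.)

H_0 = Z^2.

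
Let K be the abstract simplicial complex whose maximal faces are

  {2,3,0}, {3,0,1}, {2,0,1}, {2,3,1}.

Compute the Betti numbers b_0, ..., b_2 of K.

Order the vertices as 0 < 1 < 2 < 3. Listing each simplex with vertices in this order, K has dimension 2 with simplices:

  0-simplices (4): [0], [1], [2], [3]
  1-simplices (6): [0,1], [0,2], [0,3], [1,2], [1,3], [2,3]
  2-simplices (4): [0,1,2], [0,1,3], [0,2,3], [1,2,3]

Hence C_0 ≅ Z^4, C_1 ≅ Z^6, C_2 ≅ Z^4.

∂_1: C_1 → C_0 sends each edge [p,q] (with p < q) to q − p. For instance
  ∂[1,3] = [3] − [1].
This gives a 4×6 integer matrix of rank 3; reducing to Smith normal form yields diagonal entries (1,1,1).

The boundary map ∂_2: C_2 → C_1 sends each 2-simplex [p,q,r] to [q,r] − [p,r] + [p,q]. For instance
  ∂[0,1,3] = [1,3] − [0,3] + [0,1],
  ∂[0,1,2] = [1,2] − [0,2] + [0,1].
The resulting 6×4 matrix has rank 3, and its Smith normal form has invariant factors (1,1,1).

Computing H_k = (kernel of ∂_k) / (image of ∂_{k+1}):

  H_0: rank C_0 − rank ∂_1 = 4 − 3 = 1, and the invariant factors of ∂_1 are all 1, so H_0 ≅ Z.
  H_1: rank ker ∂_1 − rank ∂_2 = (6 − 3) − 3 = 0, and the invariant factors of ∂_2 are all 1, so H_1 ≅ 0.
  H_2: rank ker ∂_2 − rank ∂_3 = (4 − 3) − 0 = 1, and there is no ∂_3, so H_2 ≅ Z.

(K is a triangulation of the 2-sphere S^2.)

Hence the Betti numbers are b_0 = 1, b_1 = 0, b_2 = 1.

b_0 = 1, b_1 = 0, b_2 = 1.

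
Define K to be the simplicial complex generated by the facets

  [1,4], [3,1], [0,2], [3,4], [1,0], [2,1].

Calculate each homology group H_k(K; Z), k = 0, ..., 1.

H_0 ≅ Z,  H_1 ≅ Z^2.

Take the total order 0 < 1 < 2 < 3 < 4 on the vertex set. Then K (dimension 1) consists of the simplices:

  0-simplices (5): [0], [1], [2], [3], [4]
  1-simplices (6): [0,1], [0,2], [1,2], [1,3], [1,4], [3,4]

Hence C_0 ≅ Z^5, C_1 ≅ Z^6.

∂_1: C_1 → C_0 sends each edge [p,q] (with p < q) to q − p. For instance
  ∂[0,1] = [1] − [0].
The 5×6 boundary matrix has rank 4 and Smith normal form diag(1,1,1,1).

Computing H_k = (kernel of ∂_k) / (image of ∂_{k+1}):

  H_0: rank C_0 − rank ∂_1 = 5 − 4 = 1, and the invariant factors of ∂_1 are all 1, so H_0 ≅ Z.
  H_1: rank ker ∂_1 − rank ∂_2 = (6 − 4) − 0 = 2, and there is no ∂_2, so H_1 ≅ Z^2.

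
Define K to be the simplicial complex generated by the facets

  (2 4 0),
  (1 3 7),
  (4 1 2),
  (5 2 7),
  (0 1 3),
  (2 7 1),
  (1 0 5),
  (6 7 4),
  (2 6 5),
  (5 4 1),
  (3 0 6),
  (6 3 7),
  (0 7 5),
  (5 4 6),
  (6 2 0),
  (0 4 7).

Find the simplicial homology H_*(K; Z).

K has 8 vertices, 24 edges, 16 triangles.
rank ∂_0 = 0, rank ∂_1 = 7 ⇒ b_0 = 8 − 0 − 7 = 1; all invariant factors of ∂_1 are 1 so no torsion. So H_0 = Z.
rank ∂_1 = 7, rank ∂_2 = 15 ⇒ b_1 = 24 − 7 − 15 = 2; all invariant factors of ∂_2 are 1 so no torsion. So H_1 = Z^2.
rank ∂_2 = 15, rank ∂_3 = 0 ⇒ b_2 = 16 − 15 − 0 = 1. So H_2 = Z.

H_0 ≅ Z,  H_1 ≅ Z^2,  H_2 ≅ Z.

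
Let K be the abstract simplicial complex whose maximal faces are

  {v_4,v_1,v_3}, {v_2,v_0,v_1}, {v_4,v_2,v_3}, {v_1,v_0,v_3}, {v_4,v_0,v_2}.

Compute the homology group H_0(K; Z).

H_0 = Z.

Order the vertices as v_0 < v_1 < v_2 < v_3 < v_4. Listing each simplex with vertices in this order, K has dimension 2 with simplices:

  0-simplices (5): [v_0], [v_1], [v_2], [v_3], [v_4]
  1-simplices (10): [v_0,v_1], [v_0,v_2], [v_0,v_3], [v_0,v_4], [v_1,v_2], [v_1,v_3], [v_1,v_4], [v_2,v_3], [v_2,v_4], [v_3,v_4]
  2-simplices (5): [v_0,v_1,v_2], [v_0,v_1,v_3], [v_0,v_2,v_4], [v_1,v_3,v_4], [v_2,v_3,v_4]

giving chain groups C_0 ≅ Z^5, C_1 ≅ Z^10, C_2 ≅ Z^5.

Boundary ∂_1: C_1 → C_0 maps an edge to its endpoints' difference, ∂[p,q] = q − p. For instance
  ∂[v_0,v_4] = [v_4] − [v_0].
As a 5×10 matrix over Z this has rank 4, with invariant factors (1,1,1,1).

Boundary ∂_2: C_2 → C_1 sends each 2-simplex [p,q,r] to [q,r] − [p,r] + [p,q]. For instance
  ∂[v_0,v_1,v_3] = [v_1,v_3] − [v_0,v_3] + [v_0,v_1],
  ∂[v_0,v_2,v_4] = [v_2,v_4] − [v_0,v_4] + [v_0,v_2].
This gives a 10×5 integer matrix of rank 5; reducing to Smith normal form yields diagonal entries (1,1,1,1,1).

From H_k ≅ ker(∂_k) / im(∂_{k+1}) we obtain:

  H_0: rank C_0 − rank ∂_1 = 5 − 4 = 1, and the invariant factors of ∂_1 are all 1, so H_0 = Z.

(K is a triangulation of the Möbius band.)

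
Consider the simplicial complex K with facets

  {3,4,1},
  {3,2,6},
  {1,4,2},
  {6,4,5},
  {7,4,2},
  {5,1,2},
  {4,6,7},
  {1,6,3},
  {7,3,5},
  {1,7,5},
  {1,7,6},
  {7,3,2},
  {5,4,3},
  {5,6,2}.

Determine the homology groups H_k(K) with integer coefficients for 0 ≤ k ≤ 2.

H_0 = Z,  H_1 = Z^2,  H_2 = Z.

Fix the vertex order 1 < 2 < 3 < 4 < 5 < 6 < 7 and write every simplex with vertices in increasing order. Then dim K = 2 and the simplices of K are:

  0-simplices (7): [1], [2], [3], [4], [5], [6], [7]
  1-simplices (21): [1,2], [1,3], [1,4], [1,5], [1,6], [1,7], [2,3], [2,4], [2,5], [2,6], [2,7], [3,4], [3,5], [3,6], [3,7], [4,5], [4,6], [4,7], [5,6], [5,7], [6,7]
  2-simplices (14): [1,2,4], [1,2,5], [1,3,4], [1,3,6], [1,5,7], [1,6,7], [2,3,6], [2,3,7], [2,4,7], [2,5,6], [3,4,5], [3,5,7], [4,5,6], [4,6,7]

giving chain groups C_0 ≅ Z^7, C_1 ≅ Z^21, C_2 ≅ Z^14.

Boundary ∂_1: C_1 → C_0 is given by ∂[p,q] = [q] − [p]. For instance
  ∂[3,6] = [6] − [3].
The 7×21 boundary matrix has rank 6 and Smith normal form diag(1,1,1,1,1,1).

∂_2: C_2 → C_1 maps a triangle to the signed sum of its edges. For instance
  ∂[1,2,4] = [2,4] − [1,4] + [1,2],
  ∂[2,5,6] = [5,6] − [2,6] + [2,5].
The 21×14 boundary matrix has rank 13 and Smith normal form diag(1,1,1,1,1,1,1,1,1,1,1,1,1).

From H_k ≅ ker(∂_k) / im(∂_{k+1}) we obtain:

  H_0: rank C_0 − rank ∂_1 = 7 − 6 = 1, and the invariant factors of ∂_1 are all 1, so H_0 ≅ Z.
  H_1: rank ker ∂_1 − rank ∂_2 = (21 − 6) − 13 = 2, and the invariant factors of ∂_2 are all 1, so H_1 ≅ Z^2.
  H_2: rank ker ∂_2 − rank ∂_3 = (14 − 13) − 0 = 1, and there is no ∂_3, so H_2 ≅ Z.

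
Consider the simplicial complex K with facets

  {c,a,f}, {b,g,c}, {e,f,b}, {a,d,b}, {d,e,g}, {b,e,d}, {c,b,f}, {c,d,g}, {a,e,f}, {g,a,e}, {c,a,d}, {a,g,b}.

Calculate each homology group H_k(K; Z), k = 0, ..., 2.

Order the vertices as a < b < c < d < e < f < g. Listing each simplex with vertices in this order, K has dimension 2 with simplices:

  0-simplices (7): a, b, c, d, e, f, g
  1-simplices (18): ab, ac, ad, ae, af, ag, bc, bd, be, bf, bg, cd, cf, cg, de, dg, ef, eg
  2-simplices (12): abd, abg, acd, acf, aef, aeg, bcf, bcg, bde, bef, cdg, deg

Hence C_0 ≅ Z^7, C_1 ≅ Z^18, C_2 ≅ Z^12.

Boundary ∂_1: C_1 → C_0 is given by ∂[p,q] = [q] − [p].
This gives a 7×18 integer matrix of rank 6; reducing to Smith normal form yields diagonal entries (1,1,1,1,1,1).

Boundary ∂_2: C_2 → C_1 maps a triangle to the signed sum of its edges. For instance
  ∂aeg = eg − ag + ae,
  ∂abg = bg − ag + ab.
As a 18×12 matrix over Z this has rank 12, with invariant factors (1,1,1,1,1,1,1,1,1,1,1,2).

Computing H_k = (kernel of ∂_k) / (image of ∂_{k+1}):

  H_0: rank C_0 − rank ∂_1 = 7 − 6 = 1, and the invariant factors of ∂_1 are all 1, so H_0 = Z.
  H_1: rank ker ∂_1 − rank ∂_2 = (18 − 6) − 12 = 0, and ∂_2 has invariant factor 2 > 1, so H_1 = Z_2.
  H_2: rank ker ∂_2 − rank ∂_3 = (12 − 12) − 0 = 0, and there is no ∂_3, so H_2 = 0.

As a check, the Euler characteristic is 7 − 18 + 12 = 1, which agrees with 1 − 0 + 0 = 1.

H_0 = Z,  H_1 = Z_2,  H_2 = 0.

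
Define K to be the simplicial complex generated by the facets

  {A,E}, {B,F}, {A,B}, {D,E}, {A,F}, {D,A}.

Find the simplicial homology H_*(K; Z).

Order the vertices as A < B < D < E < F. Listing each simplex with vertices in this order, K has dimension 1 with simplices:

  0-simplices (5): A, B, D, E, F
  1-simplices (6): AB, AD, AE, AF, BF, DE

Hence C_0 ≅ Z^5, C_1 ≅ Z^6.

∂_1: C_1 → C_0 sends each edge [p,q] (with p < q) to q − p. For instance
  ∂AF = F − A.
This gives a 5×6 integer matrix of rank 4; reducing to Smith normal form yields diagonal entries (1,1,1,1).

Computing H_k = (kernel of ∂_k) / (image of ∂_{k+1}):

  H_0: rank C_0 − rank ∂_1 = 5 − 4 = 1, and the invariant factors of ∂_1 are all 1, so H_0 ≅ Z.
  H_1: rank ker ∂_1 − rank ∂_2 = (6 − 4) − 0 = 2, and there is no ∂_2, so H_1 ≅ Z^2.

(K is a triangulation of a wedge of 2 circles.)

H_0 = Z,  H_1 = Z^2.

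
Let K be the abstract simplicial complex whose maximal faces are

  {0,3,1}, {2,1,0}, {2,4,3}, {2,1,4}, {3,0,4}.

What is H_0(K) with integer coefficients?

H_0 = Z.

Order the vertices as 0 < 1 < 2 < 3 < 4. Listing each simplex with vertices in this order, K has dimension 2 with simplices:

  0-simplices (5): [0], [1], [2], [3], [4]
  1-simplices (10): [0,1], [0,2], [0,3], [0,4], [1,2], [1,3], [1,4], [2,3], [2,4], [3,4]
  2-simplices (5): [0,1,2], [0,1,3], [0,3,4], [1,2,4], [2,3,4]

giving chain groups C_0 ≅ Z^5, C_1 ≅ Z^10, C_2 ≅ Z^5.

Boundary ∂_1: C_1 → C_0 sends each edge [p,q] (with p < q) to q − p. For instance
  ∂[2,3] = [3] − [2].
As a 5×10 matrix over Z this has rank 4, with invariant factors (1,1,1,1).

The boundary map ∂_2: C_2 → C_1 acts by ∂[p,q,r] = [q,r] − [p,r] + [p,q]. For instance
  ∂[2,3,4] = [3,4] − [2,4] + [2,3],
  ∂[1,2,4] = [2,4] − [1,4] + [1,2].
The 10×5 boundary matrix has rank 5 and Smith normal form diag(1,1,1,1,1).

Reading off H_k = ker ∂_k / im ∂_{k+1}:

  H_0: rank C_0 − rank ∂_1 = 5 − 4 = 1, and the invariant factors of ∂_1 are all 1, so H_0 = Z.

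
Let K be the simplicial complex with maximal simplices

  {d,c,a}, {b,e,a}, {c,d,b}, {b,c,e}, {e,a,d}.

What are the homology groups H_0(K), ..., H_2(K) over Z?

We work with the vertex ordering a < b < c < d < e. The simplices of K, each written with vertices in increasing order, are:

  0-simplices (5): a, b, c, d, e
  1-simplices (10): ab, ac, ad, ae, bc, bd, be, cd, ce, de
  2-simplices (5): abe, acd, ade, bcd, bce

Hence C_0 ≅ Z^5, C_1 ≅ Z^10, C_2 ≅ Z^5.

Boundary ∂_1: C_1 → C_0 is given by ∂[p,q] = [q] − [p]. For instance
  ∂ae = e − a.
As a 5×10 matrix over Z this has rank 4, with invariant factors (1,1,1,1).

Boundary ∂_2: C_2 → C_1 acts by ∂[p,q,r] = [q,r] − [p,r] + [p,q]. For instance
  ∂bce = ce − be + bc,
  ∂ade = de − ae + ad.
The resulting 10×5 matrix has rank 5, and its Smith normal form has invariant factors (1,1,1,1,1).

Now H_k = ker ∂_k / im ∂_{k+1}, so:

  H_0: rank C_0 − rank ∂_1 = 5 − 4 = 1, and the invariant factors of ∂_1 are all 1, so H_0 ≅ Z.
  H_1: rank ker ∂_1 − rank ∂_2 = (10 − 4) − 5 = 1, and the invariant factors of ∂_2 are all 1, so H_1 ≅ Z.
  H_2: rank ker ∂_2 − rank ∂_3 = (5 − 5) − 0 = 0, and there is no ∂_3, so H_2 ≅ 0.

As a check, the Euler characteristic is 5 − 10 + 5 = 0, which agrees with 1 − 1 + 0 = 0.
(K is a triangulation of the Möbius band.)

H_0 ≅ Z,  H_1 ≅ Z,  H_2 = 0.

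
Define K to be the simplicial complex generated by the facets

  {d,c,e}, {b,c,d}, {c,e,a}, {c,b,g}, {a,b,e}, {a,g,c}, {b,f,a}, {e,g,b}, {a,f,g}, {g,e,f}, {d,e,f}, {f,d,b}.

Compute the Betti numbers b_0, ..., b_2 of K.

b_0 = 1, b_1 = 0, b_2 = 0.

We work with the vertex ordering a < b < c < d < e < f < g. The simplices of K, each written with vertices in increasing order, are:

  0-simplices (7): a, b, c, d, e, f, g
  1-simplices (18): ab, ac, ae, af, ag, bc, bd, be, bf, bg, cd, ce, cg, de, df, ef, eg, fg
  2-simplices (12): abe, abf, ace, acg, afg, bcd, bcg, bdf, beg, cde, def, efg

so the chain groups are C_0 ≅ Z^7, C_1 ≅ Z^18, C_2 ≅ Z^12.

∂_1: C_1 → C_0 sends each edge [p,q] (with p < q) to q − p. For instance
  ∂bd = d − b.
The 7×18 boundary matrix has rank 6 and Smith normal form diag(1,1,1,1,1,1).

The boundary map ∂_2: C_2 → C_1 sends each 2-simplex [p,q,r] to [q,r] − [p,r] + [p,q]. For instance
  ∂def = ef − df + de,
  ∂abf = bf − af + ab.
The resulting 18×12 matrix has rank 12, and its Smith normal form has invariant factors (1,1,1,1,1,1,1,1,1,1,1,2).

Now H_k = ker ∂_k / im ∂_{k+1}, so:

  H_0: rank C_0 − rank ∂_1 = 7 − 6 = 1, and the invariant factors of ∂_1 are all 1, so H_0 = Z.
  H_1: rank ker ∂_1 − rank ∂_2 = (18 − 6) − 12 = 0, and ∂_2 has invariant factor 2 > 1, so H_1 = Z_2.
  H_2: rank ker ∂_2 − rank ∂_3 = (12 − 12) − 0 = 0, and there is no ∂_3, so H_2 = 0.

As a check, the Euler characteristic is 7 − 18 + 12 = 1, which agrees with 1 − 0 + 0 = 1.

Hence the Betti numbers are b_0 = 1, b_1 = 0, b_2 = 0.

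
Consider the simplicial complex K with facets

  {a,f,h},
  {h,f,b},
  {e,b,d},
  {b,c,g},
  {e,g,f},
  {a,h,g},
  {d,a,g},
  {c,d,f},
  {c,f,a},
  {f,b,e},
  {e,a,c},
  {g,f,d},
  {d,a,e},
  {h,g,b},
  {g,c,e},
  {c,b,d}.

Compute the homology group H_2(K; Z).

H_2 = Z.

We work with the vertex ordering a < b < c < d < e < f < g < h. The simplices of K, each written with vertices in increasing order, are:

  0-simplices (8): a, b, c, d, e, f, g, h
  1-simplices (24): ac, ad, ae, af, ag, ah, bc, bd, be, bf, bg, bh, cd, ce, cf, cg, de, df, dg, ef, eg, fg, fh, gh
  2-simplices (16): ace, acf, ade, adg, afh, agh, bcd, bcg, bde, bef, bfh, bgh, cdf, ceg, dfg, efg

giving chain groups C_0 ≅ Z^8, C_1 ≅ Z^24, C_2 ≅ Z^16.

Boundary ∂_1: C_1 → C_0 maps an edge to its endpoints' difference, ∂[p,q] = q − p.
The resulting 8×24 matrix has rank 7, and its Smith normal form has invariant factors (1,1,1,1,1,1,1).

The boundary map ∂_2: C_2 → C_1 maps a triangle to the signed sum of its edges. For instance
  ∂ceg = eg − cg + ce,
  ∂ace = ce − ae + ac.
The 24×16 boundary matrix has rank 15 and Smith normal form diag(1,1,1,1,1,1,1,1,1,1,1,1,1,1,1).

Now H_k = ker ∂_k / im ∂_{k+1}, so:

  H_2: rank ker ∂_2 − rank ∂_3 = (16 − 15) − 0 = 1, and there is no ∂_3, so H_2 = Z.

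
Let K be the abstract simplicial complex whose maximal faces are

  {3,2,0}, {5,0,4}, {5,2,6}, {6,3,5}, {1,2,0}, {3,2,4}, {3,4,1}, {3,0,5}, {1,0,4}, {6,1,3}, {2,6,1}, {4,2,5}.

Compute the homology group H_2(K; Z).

H_2 ≅ 0.

Order the vertices as 0 < 1 < 2 < 3 < 4 < 5 < 6. Listing each simplex with vertices in this order, K has dimension 2 with simplices:

  0-simplices (7): [0], [1], [2], [3], [4], [5], [6]
  1-simplices (18): [0,1], [0,2], [0,3], [0,4], [0,5], [1,2], [1,3], [1,4], [1,6], [2,3], [2,4], [2,5], [2,6], [3,4], [3,5], [3,6], [4,5], [5,6]
  2-simplices (12): [0,1,2], [0,1,4], [0,2,3], [0,3,5], [0,4,5], [1,2,6], [1,3,4], [1,3,6], [2,3,4], [2,4,5], [2,5,6], [3,5,6]

so the chain groups are C_0 ≅ Z^7, C_1 ≅ Z^18, C_2 ≅ Z^12.

∂_1: C_1 → C_0 maps an edge to its endpoints' difference, ∂[p,q] = q − p.
This gives a 7×18 integer matrix of rank 6; reducing to Smith normal form yields diagonal entries (1,1,1,1,1,1).

∂_2: C_2 → C_1 sends each 2-simplex [p,q,r] to [q,r] − [p,r] + [p,q]. For instance
  ∂[0,2,3] = [2,3] − [0,3] + [0,2],
  ∂[2,5,6] = [5,6] − [2,6] + [2,5].
This gives a 18×12 integer matrix of rank 12; reducing to Smith normal form yields diagonal entries (1,1,1,1,1,1,1,1,1,1,1,2).

Now H_k = ker ∂_k / im ∂_{k+1}, so:

  H_2: rank ker ∂_2 − rank ∂_3 = (12 − 12) − 0 = 0, and there is no ∂_3, so H_2 = 0.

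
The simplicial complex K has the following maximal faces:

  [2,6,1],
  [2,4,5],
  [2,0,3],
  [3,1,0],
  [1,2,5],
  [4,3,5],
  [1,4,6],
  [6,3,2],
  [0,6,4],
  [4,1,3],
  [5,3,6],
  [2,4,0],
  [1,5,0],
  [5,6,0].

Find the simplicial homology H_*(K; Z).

K has 7 vertices, 21 edges, 14 triangles.
rank ∂_0 = 0, rank ∂_1 = 6 ⇒ b_0 = 7 − 0 − 6 = 1; all invariant factors of ∂_1 are 1 so no torsion. So H_0 ≅ Z.
rank ∂_1 = 6, rank ∂_2 = 13 ⇒ b_1 = 21 − 6 − 13 = 2; all invariant factors of ∂_2 are 1 so no torsion. So H_1 ≅ Z^2.
rank ∂_2 = 13, rank ∂_3 = 0 ⇒ b_2 = 14 − 13 − 0 = 1. So H_2 ≅ Z.

H_0 = Z,  H_1 = Z^2,  H_2 = Z.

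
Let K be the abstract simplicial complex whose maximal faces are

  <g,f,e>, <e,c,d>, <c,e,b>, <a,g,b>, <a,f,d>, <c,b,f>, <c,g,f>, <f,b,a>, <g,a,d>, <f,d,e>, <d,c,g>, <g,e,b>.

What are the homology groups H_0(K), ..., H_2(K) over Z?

Fix the vertex order a < b < c < d < e < f < g and write every simplex with vertices in increasing order. Then dim K = 2 and the simplices of K are:

  0-simplices (7): a, b, c, d, e, f, g
  1-simplices (18): ab, ad, af, ag, bc, be, bf, bg, cd, ce, cf, cg, de, df, dg, ef, eg, fg
  2-simplices (12): abf, abg, adf, adg, bce, bcf, beg, cde, cdg, cfg, def, efg

so the chain groups are C_0 ≅ Z^7, C_1 ≅ Z^18, C_2 ≅ Z^12.

Boundary ∂_1: C_1 → C_0 sends each edge [p,q] (with p < q) to q − p. For instance
  ∂ad = d − a.
The 7×18 boundary matrix has rank 6 and Smith normal form diag(1,1,1,1,1,1).

∂_2: C_2 → C_1 acts by ∂[p,q,r] = [q,r] − [p,r] + [p,q]. For instance
  ∂def = ef − df + de,
  ∂cde = de − ce + cd.
The 18×12 boundary matrix has rank 12 and Smith normal form diag(1,1,1,1,1,1,1,1,1,1,1,2).

Reading off H_k = ker ∂_k / im ∂_{k+1}:

  H_0: rank C_0 − rank ∂_1 = 7 − 6 = 1, and the invariant factors of ∂_1 are all 1, so H_0 ≅ Z.
  H_1: rank ker ∂_1 − rank ∂_2 = (18 − 6) − 12 = 0, and ∂_2 has invariant factor 2 > 1, so H_1 ≅ Z/2Z.
  H_2: rank ker ∂_2 − rank ∂_3 = (12 − 12) − 0 = 0, and there is no ∂_3, so H_2 ≅ 0.

As a check, the Euler characteristic is 7 − 18 + 12 = 1, which agrees with 1 − 0 + 0 = 1.
(K is a triangulation of the real projective plane RP^2.)

H_0 = Z,  H_1 = Z/2Z,  H_2 = 0.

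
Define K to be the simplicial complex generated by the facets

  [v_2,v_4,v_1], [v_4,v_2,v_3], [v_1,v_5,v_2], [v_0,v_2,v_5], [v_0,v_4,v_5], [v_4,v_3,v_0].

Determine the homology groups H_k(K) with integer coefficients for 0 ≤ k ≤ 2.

H_0 = Z,  H_1 = Z,  H_2 = 0.

We work with the vertex ordering v_0 < v_1 < v_2 < v_3 < v_4 < v_5. The simplices of K, each written with vertices in increasing order, are:

  0-simplices (6): [v_0], [v_1], [v_2], [v_3], [v_4], [v_5]
  1-simplices (12): [v_0,v_2], [v_0,v_3], [v_0,v_4], [v_0,v_5], [v_1,v_2], [v_1,v_4], [v_1,v_5], [v_2,v_3], [v_2,v_4], [v_2,v_5], [v_3,v_4], [v_4,v_5]
  2-simplices (6): [v_0,v_2,v_5], [v_0,v_3,v_4], [v_0,v_4,v_5], [v_1,v_2,v_4], [v_1,v_2,v_5], [v_2,v_3,v_4]

giving chain groups C_0 ≅ Z^6, C_1 ≅ Z^12, C_2 ≅ Z^6.

Boundary ∂_1: C_1 → C_0 sends each edge [p,q] (with p < q) to q − p. For instance
  ∂[v_0,v_4] = [v_4] − [v_0].
As a 6×12 matrix over Z this has rank 5, with invariant factors (1,1,1,1,1).

Boundary ∂_2: C_2 → C_1 acts by ∂[p,q,r] = [q,r] − [p,r] + [p,q]. For instance
  ∂[v_1,v_2,v_4] = [v_2,v_4] − [v_1,v_4] + [v_1,v_2],
  ∂[v_0,v_3,v_4] = [v_3,v_4] − [v_0,v_4] + [v_0,v_3].
As a 12×6 matrix over Z this has rank 6, with invariant factors (1,1,1,1,1,1).

Reading off H_k = ker ∂_k / im ∂_{k+1}:

  H_0: rank C_0 − rank ∂_1 = 6 − 5 = 1, and the invariant factors of ∂_1 are all 1, so H_0 = Z.
  H_1: rank ker ∂_1 − rank ∂_2 = (12 − 5) − 6 = 1, and the invariant factors of ∂_2 are all 1, so H_1 = Z.
  H_2: rank ker ∂_2 − rank ∂_3 = (6 − 6) − 0 = 0, and there is no ∂_3, so H_2 = 0.

As a check, the Euler characteristic is 6 − 12 + 6 = 0, which agrees with 1 − 1 + 0 = 0.
(K is a triangulation of the cylinder S^1 x I.)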